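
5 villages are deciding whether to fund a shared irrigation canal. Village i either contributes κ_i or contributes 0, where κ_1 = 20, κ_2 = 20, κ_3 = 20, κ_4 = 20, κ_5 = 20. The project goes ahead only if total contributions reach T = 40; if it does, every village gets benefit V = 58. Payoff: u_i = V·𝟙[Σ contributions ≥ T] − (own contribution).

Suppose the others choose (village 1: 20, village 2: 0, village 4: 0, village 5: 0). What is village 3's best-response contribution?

20

Others' total = 20. Contributing 20 brings total to 40 ≥ 40: gain V − κ_3 = 38.
Best response: 20.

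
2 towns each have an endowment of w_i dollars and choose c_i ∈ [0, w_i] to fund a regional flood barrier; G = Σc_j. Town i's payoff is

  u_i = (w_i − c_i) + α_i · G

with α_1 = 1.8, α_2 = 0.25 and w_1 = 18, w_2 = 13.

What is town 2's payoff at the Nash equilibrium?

∂u_i/∂c_i = α_i − 1, so town i contributes w_i if α_i > 1, else 0.
α_i > 1 for i ∈ {1}; NE contributions (18, 0), G = 18.
u_2 = (13 − 0) + 0.25·18 = 17.5.

17.5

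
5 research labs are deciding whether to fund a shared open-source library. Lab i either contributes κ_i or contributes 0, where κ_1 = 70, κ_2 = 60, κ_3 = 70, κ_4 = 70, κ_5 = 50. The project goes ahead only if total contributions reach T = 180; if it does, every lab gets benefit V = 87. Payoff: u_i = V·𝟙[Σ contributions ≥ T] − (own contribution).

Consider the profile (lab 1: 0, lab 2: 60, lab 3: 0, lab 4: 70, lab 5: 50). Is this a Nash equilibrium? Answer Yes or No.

Yes

Total = 180 ≥ 180: provided.
Lab 1 (pledges 0, payoff 87): pledging 70 → total 250, payoff 17. No gain.
Lab 2 (pledges 60, payoff 27): dropping to 0 → total 120, payoff 0. No gain.
Lab 3 (pledges 0, payoff 87): pledging 70 → total 250, payoff 17. No gain.
Lab 4 (pledges 70, payoff 17): dropping to 0 → total 110, payoff 0. No gain.
Lab 5 (pledges 50, payoff 37): dropping to 0 → total 130, payoff 0. No gain.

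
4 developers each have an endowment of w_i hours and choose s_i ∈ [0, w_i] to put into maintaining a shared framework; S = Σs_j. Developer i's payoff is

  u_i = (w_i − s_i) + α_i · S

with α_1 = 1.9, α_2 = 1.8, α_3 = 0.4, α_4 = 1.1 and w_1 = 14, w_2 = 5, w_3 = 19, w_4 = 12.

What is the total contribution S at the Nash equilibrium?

∂u_i/∂s_i = α_i − 1, so developer i contributes w_i if α_i > 1, else 0.
α_i > 1 for i ∈ {1, 2, 4}; NE contributions (14, 5, 0, 12), S = 31.

31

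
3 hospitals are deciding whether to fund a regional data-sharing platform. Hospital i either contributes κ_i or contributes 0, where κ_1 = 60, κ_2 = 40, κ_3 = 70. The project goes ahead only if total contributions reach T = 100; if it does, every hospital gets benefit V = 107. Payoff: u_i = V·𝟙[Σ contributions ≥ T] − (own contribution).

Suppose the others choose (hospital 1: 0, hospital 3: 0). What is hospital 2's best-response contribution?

0

Others' total = 0. Even contributing 40 gives 40 < 100: no benefit either way.
Best response: 0.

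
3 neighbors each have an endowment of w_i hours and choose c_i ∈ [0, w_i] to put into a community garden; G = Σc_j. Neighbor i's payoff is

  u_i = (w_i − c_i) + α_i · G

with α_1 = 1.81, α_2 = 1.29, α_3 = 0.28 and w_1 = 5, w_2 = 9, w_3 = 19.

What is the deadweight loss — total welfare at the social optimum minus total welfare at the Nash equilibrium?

∂u_i/∂c_i = α_i − 1, so neighbor i contributes w_i if α_i > 1, else 0.
α_i > 1 for i ∈ {1, 2}; NE contributions (5, 9, 0), G = 14.
W^NE = Σw_i − G^NE + (Σα_i)·G^NE = 33 + 2.38·14 = 66.32.
Planner: ∂(Σu_j)/∂c_i = Σα_j − 1 = 2.38 > 0, so everyone contributes w_i; G^SO = 33, W^SO = 33 + 2.38·33 = 111.54.
Deadweight loss = 45.22.

45.22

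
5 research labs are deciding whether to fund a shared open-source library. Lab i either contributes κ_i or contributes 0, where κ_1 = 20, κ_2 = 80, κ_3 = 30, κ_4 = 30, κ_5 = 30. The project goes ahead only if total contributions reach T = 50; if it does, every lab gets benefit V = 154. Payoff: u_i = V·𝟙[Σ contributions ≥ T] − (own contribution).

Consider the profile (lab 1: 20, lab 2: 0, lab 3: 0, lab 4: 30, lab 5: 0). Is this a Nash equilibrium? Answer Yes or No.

Yes

Total = 50 ≥ 50: provided.
Lab 1 (pledges 20, payoff 134): dropping to 0 → total 30, payoff 0. No gain.
Lab 2 (pledges 0, payoff 154): pledging 80 → total 130, payoff 74. No gain.
Lab 3 (pledges 0, payoff 154): pledging 30 → total 80, payoff 124. No gain.
Lab 4 (pledges 30, payoff 124): dropping to 0 → total 20, payoff 0. No gain.
Lab 5 (pledges 0, payoff 154): pledging 30 → total 80, payoff 124. No gain.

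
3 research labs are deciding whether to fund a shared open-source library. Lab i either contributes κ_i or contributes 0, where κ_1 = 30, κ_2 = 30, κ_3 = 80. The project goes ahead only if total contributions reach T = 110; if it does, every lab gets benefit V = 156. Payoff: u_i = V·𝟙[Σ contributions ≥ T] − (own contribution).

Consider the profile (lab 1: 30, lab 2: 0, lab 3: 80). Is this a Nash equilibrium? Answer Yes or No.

Yes

Total = 110 ≥ 110: provided.
Lab 1 (pledges 30, payoff 126): dropping to 0 → total 80, payoff 0. No gain.
Lab 2 (pledges 0, payoff 156): pledging 30 → total 140, payoff 126. No gain.
Lab 3 (pledges 80, payoff 76): dropping to 0 → total 30, payoff 0. No gain.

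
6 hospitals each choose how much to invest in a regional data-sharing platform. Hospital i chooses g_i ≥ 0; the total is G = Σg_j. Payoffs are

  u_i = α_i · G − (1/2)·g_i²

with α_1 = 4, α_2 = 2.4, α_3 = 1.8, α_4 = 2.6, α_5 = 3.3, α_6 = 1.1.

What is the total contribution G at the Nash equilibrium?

Hospital i's FOC: ∂u_i/∂g_i = α_i − g_i = 0, so g_i* = α_i.
NE contributions = (4, 2.4, 1.8, 2.6, 3.3, 1.1); G = 15.2.

15.2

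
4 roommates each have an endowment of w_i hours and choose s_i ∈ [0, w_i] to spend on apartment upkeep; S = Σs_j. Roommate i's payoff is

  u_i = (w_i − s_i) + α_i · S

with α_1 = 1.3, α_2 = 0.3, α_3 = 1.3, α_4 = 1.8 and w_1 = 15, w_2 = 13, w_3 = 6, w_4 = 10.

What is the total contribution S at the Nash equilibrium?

31

∂u_i/∂s_i = α_i − 1, so roommate i contributes w_i if α_i > 1, else 0.
α_i > 1 for i ∈ {1, 3, 4}; NE contributions (15, 0, 6, 10), S = 31.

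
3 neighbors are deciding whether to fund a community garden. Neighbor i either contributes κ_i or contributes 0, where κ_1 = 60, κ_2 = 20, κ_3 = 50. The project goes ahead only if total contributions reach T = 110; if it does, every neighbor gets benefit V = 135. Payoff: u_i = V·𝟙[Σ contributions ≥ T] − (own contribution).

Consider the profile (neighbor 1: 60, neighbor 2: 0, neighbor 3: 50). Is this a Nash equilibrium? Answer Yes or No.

Total = 110 ≥ 110: provided.
Neighbor 1 (pledges 60, payoff 75): dropping to 0 → total 50, payoff 0. No gain.
Neighbor 2 (pledges 0, payoff 135): pledging 20 → total 130, payoff 115. No gain.
Neighbor 3 (pledges 50, payoff 85): dropping to 0 → total 60, payoff 0. No gain.

Yes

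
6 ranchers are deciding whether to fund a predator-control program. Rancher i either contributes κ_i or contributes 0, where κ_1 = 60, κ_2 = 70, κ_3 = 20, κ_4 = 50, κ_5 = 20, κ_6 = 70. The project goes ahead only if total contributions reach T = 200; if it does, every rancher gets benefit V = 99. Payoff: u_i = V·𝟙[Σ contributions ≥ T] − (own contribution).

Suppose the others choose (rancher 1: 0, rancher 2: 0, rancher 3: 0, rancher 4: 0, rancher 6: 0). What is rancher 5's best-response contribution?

Others' total = 0. Even contributing 20 gives 20 < 200: no benefit either way.
Best response: 0.

0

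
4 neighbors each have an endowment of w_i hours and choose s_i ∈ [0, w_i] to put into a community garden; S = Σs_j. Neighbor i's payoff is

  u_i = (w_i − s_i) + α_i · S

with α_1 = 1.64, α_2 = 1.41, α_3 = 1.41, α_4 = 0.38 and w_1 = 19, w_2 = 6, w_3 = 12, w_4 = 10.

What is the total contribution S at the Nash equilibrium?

∂u_i/∂s_i = α_i − 1, so neighbor i contributes w_i if α_i > 1, else 0.
α_i > 1 for i ∈ {1, 2, 3}; NE contributions (19, 6, 12, 0), S = 37.

37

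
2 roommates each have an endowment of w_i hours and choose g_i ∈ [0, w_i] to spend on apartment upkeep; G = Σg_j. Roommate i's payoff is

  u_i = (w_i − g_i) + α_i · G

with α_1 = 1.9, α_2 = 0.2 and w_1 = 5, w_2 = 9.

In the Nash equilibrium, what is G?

5

∂u_i/∂g_i = α_i − 1, so roommate i contributes w_i if α_i > 1, else 0.
α_i > 1 for i ∈ {1}; NE contributions (5, 0), G = 5.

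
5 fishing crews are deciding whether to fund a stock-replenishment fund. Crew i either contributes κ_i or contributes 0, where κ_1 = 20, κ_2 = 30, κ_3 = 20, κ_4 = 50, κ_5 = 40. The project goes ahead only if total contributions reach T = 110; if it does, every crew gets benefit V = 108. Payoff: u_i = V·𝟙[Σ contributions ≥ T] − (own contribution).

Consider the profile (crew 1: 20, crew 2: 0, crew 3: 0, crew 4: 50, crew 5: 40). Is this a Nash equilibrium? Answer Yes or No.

Yes

Total = 110 ≥ 110: provided.
Crew 1 (pledges 20, payoff 88): dropping to 0 → total 90, payoff 0. No gain.
Crew 2 (pledges 0, payoff 108): pledging 30 → total 140, payoff 78. No gain.
Crew 3 (pledges 0, payoff 108): pledging 20 → total 130, payoff 88. No gain.
Crew 4 (pledges 50, payoff 58): dropping to 0 → total 60, payoff 0. No gain.
Crew 5 (pledges 40, payoff 68): dropping to 0 → total 70, payoff 0. No gain.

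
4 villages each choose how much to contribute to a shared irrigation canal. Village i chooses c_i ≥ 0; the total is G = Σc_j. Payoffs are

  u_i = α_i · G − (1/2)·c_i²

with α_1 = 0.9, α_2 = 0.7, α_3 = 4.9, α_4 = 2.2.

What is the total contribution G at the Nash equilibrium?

Village i's FOC: ∂u_i/∂c_i = α_i − c_i = 0, so c_i* = α_i.
NE contributions = (0.9, 0.7, 4.9, 2.2); G = 8.7.

8.7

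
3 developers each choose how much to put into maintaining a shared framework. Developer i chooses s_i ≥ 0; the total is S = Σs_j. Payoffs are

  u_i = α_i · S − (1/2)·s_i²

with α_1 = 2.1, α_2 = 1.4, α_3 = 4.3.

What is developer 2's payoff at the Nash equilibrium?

Developer i's FOC: ∂u_i/∂s_i = α_i − s_i = 0, so s_i* = α_i.
NE contributions = (2.1, 1.4, 4.3); S = 7.8.
u_2 = α_2·S − ½·(s_2)² = 1.4·7.8 − ½·1.4² = 9.94.

9.94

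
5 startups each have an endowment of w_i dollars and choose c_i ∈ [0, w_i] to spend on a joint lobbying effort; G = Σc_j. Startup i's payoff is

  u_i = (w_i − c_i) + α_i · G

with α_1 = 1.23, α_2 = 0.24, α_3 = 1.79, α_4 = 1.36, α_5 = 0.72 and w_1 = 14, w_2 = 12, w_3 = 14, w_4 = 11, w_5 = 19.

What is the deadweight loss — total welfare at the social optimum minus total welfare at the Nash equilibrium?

∂u_i/∂c_i = α_i − 1, so startup i contributes w_i if α_i > 1, else 0.
α_i > 1 for i ∈ {1, 3, 4}; NE contributions (14, 0, 14, 11, 0), G = 39.
W^NE = Σw_i − G^NE + (Σα_i)·G^NE = 70 + 4.34·39 = 239.26.
Planner: ∂(Σu_j)/∂c_i = Σα_j − 1 = 4.34 > 0, so everyone contributes w_i; G^SO = 70, W^SO = 70 + 4.34·70 = 373.8.
Deadweight loss = 134.54.

134.54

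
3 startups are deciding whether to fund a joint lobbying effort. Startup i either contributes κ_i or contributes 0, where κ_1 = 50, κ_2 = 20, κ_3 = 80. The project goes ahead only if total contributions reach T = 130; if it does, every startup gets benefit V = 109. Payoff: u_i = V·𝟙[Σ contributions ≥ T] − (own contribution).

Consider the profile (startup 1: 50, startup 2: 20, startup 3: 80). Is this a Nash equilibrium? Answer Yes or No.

No

Total = 150 ≥ 130: provided.
Startup 1 (pledges 50, payoff 59): dropping to 0 → total 100, payoff 0. No gain.
Startup 2 (pledges 20, payoff 89): dropping to 0 → total 130, payoff 109. Profitable deviation.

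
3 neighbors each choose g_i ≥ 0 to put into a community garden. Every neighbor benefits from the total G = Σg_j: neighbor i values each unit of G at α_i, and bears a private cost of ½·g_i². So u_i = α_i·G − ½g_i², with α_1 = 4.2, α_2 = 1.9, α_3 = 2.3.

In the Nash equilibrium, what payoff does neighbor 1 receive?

26.46

Neighbor i's FOC: ∂u_i/∂g_i = α_i − g_i = 0, so g_i* = α_i.
NE contributions = (4.2, 1.9, 2.3); G = 8.4.
u_1 = α_1·G − ½·(g_1)² = 4.2·8.4 − ½·4.2² = 26.46.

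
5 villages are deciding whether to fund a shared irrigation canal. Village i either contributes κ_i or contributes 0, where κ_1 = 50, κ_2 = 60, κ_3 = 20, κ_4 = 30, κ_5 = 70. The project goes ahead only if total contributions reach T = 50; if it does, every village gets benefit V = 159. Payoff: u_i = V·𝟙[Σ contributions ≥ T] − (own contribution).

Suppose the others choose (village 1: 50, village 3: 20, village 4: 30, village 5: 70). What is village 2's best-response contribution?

0

Others' total = 170 ≥ 50; contributing adds cost 60 for no extra benefit.
Best response: 0.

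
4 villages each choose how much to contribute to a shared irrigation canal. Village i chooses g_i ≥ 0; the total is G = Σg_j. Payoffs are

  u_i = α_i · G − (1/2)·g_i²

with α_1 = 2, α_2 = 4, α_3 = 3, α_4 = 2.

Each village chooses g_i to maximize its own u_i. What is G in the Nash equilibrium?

11

Village i's FOC: ∂u_i/∂g_i = α_i − g_i = 0, so g_i* = α_i.
NE contributions = (2, 4, 3, 2); G = 11.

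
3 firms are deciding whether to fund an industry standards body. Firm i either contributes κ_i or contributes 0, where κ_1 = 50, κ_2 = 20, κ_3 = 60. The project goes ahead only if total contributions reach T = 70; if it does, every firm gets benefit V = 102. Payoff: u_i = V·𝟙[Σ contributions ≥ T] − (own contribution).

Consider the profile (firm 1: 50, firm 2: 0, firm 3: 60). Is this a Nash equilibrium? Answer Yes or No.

Yes

Total = 110 ≥ 70: provided.
Firm 1 (pledges 50, payoff 52): dropping to 0 → total 60, payoff 0. No gain.
Firm 2 (pledges 0, payoff 102): pledging 20 → total 130, payoff 82. No gain.
Firm 3 (pledges 60, payoff 42): dropping to 0 → total 50, payoff 0. No gain.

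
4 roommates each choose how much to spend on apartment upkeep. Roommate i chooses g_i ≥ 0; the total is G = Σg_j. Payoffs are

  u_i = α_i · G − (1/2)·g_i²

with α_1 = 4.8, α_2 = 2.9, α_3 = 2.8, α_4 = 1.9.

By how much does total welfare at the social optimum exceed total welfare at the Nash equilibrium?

Roommate i's FOC: ∂u_i/∂g_i = α_i − g_i = 0, so g_i* = α_i.
NE contributions = (4.8, 2.9, 2.8, 1.9); G = 12.4.
W^NE = (Σα)·G − ½Σα_i² = 12.4² − ½·42.9 = 132.31.
Planner sets g_i = Σα_j = 12.4 for every i, so G^SO = 4·12.4 = 49.6.
W^SO = (Σα)·G^SO − ½·4·(Σα)² = (4/2)·12.4² = 307.52.
Deadweight loss = W^SO − W^NE = 175.21.

175.21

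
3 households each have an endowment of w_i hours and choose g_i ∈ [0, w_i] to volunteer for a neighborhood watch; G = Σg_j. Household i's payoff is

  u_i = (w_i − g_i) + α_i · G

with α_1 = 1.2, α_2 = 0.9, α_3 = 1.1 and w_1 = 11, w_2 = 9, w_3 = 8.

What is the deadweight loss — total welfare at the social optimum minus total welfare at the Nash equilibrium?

19.8

∂u_i/∂g_i = α_i − 1, so household i contributes w_i if α_i > 1, else 0.
α_i > 1 for i ∈ {1, 3}; NE contributions (11, 0, 8), G = 19.
W^NE = Σw_i − G^NE + (Σα_i)·G^NE = 28 + 2.2·19 = 69.8.
Planner: ∂(Σu_j)/∂g_i = Σα_j − 1 = 2.2 > 0, so everyone contributes w_i; G^SO = 28, W^SO = 28 + 2.2·28 = 89.6.
Deadweight loss = 19.8.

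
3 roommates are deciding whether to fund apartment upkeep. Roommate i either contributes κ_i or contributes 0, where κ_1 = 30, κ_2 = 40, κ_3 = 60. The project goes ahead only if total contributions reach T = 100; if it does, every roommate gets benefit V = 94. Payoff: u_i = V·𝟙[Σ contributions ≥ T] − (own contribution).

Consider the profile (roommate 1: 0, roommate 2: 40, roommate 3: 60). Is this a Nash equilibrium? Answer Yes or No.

Yes

Total = 100 ≥ 100: provided.
Roommate 1 (pledges 0, payoff 94): pledging 30 → total 130, payoff 64. No gain.
Roommate 2 (pledges 40, payoff 54): dropping to 0 → total 60, payoff 0. No gain.
Roommate 3 (pledges 60, payoff 34): dropping to 0 → total 40, payoff 0. No gain.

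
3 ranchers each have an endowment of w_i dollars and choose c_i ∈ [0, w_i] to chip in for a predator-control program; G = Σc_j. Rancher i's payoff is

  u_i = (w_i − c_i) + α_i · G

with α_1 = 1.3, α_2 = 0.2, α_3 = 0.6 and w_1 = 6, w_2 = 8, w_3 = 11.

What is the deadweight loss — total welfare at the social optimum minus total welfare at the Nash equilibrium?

20.9

∂u_i/∂c_i = α_i − 1, so rancher i contributes w_i if α_i > 1, else 0.
α_i > 1 for i ∈ {1}; NE contributions (6, 0, 0), G = 6.
W^NE = Σw_i − G^NE + (Σα_i)·G^NE = 25 + 1.1·6 = 31.6.
Planner: ∂(Σu_j)/∂c_i = Σα_j − 1 = 1.1 > 0, so everyone contributes w_i; G^SO = 25, W^SO = 25 + 1.1·25 = 52.5.
Deadweight loss = 20.9.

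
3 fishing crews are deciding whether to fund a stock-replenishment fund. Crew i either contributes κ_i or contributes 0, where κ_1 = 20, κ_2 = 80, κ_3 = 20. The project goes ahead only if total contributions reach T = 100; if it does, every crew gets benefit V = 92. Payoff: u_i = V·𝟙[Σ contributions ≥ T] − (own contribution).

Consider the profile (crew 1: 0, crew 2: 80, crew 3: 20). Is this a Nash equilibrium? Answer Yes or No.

Yes

Total = 100 ≥ 100: provided.
Crew 1 (pledges 0, payoff 92): pledging 20 → total 120, payoff 72. No gain.
Crew 2 (pledges 80, payoff 12): dropping to 0 → total 20, payoff 0. No gain.
Crew 3 (pledges 20, payoff 72): dropping to 0 → total 80, payoff 0. No gain.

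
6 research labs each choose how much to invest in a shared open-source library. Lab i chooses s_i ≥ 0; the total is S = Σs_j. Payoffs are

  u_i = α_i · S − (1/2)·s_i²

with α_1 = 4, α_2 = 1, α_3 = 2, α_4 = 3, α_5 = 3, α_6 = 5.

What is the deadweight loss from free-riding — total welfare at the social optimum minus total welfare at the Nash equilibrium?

680

Lab i's FOC: ∂u_i/∂s_i = α_i − s_i = 0, so s_i* = α_i.
NE contributions = (4, 1, 2, 3, 3, 5); S = 18.
W^NE = (Σα)·S − ½Σα_i² = 18² − ½·64 = 292.
Planner sets s_i = Σα_j = 18 for every i, so S^SO = 6·18 = 108.
W^SO = (Σα)·S^SO − ½·6·(Σα)² = (6/2)·18² = 972.
Deadweight loss = W^SO − W^NE = 680.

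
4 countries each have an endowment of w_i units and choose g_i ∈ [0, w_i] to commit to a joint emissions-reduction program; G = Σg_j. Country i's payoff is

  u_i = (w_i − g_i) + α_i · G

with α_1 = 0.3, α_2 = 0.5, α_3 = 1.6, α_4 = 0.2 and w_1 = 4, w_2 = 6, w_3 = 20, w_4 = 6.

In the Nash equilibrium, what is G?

∂u_i/∂g_i = α_i − 1, so country i contributes w_i if α_i > 1, else 0.
α_i > 1 for i ∈ {3}; NE contributions (0, 0, 20, 0), G = 20.

20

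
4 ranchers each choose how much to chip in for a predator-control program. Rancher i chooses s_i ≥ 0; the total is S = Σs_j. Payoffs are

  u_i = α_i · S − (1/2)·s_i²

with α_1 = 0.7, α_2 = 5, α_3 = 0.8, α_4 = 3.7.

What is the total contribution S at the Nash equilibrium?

10.2

Rancher i's FOC: ∂u_i/∂s_i = α_i − s_i = 0, so s_i* = α_i.
NE contributions = (0.7, 5, 0.8, 3.7); S = 10.2.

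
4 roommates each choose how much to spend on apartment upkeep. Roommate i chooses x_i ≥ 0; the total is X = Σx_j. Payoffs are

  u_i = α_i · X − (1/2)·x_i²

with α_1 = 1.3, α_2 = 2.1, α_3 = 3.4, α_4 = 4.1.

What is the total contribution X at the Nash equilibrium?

10.9

Roommate i's FOC: ∂u_i/∂x_i = α_i − x_i = 0, so x_i* = α_i.
NE contributions = (1.3, 2.1, 3.4, 4.1); X = 10.9.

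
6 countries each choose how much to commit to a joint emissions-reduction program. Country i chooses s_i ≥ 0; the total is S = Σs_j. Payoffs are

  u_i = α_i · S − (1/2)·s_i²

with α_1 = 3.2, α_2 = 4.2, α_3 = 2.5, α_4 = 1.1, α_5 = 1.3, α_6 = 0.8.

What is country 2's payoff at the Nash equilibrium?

46.2

Country i's FOC: ∂u_i/∂s_i = α_i − s_i = 0, so s_i* = α_i.
NE contributions = (3.2, 4.2, 2.5, 1.1, 1.3, 0.8); S = 13.1.
u_2 = α_2·S − ½·(s_2)² = 4.2·13.1 − ½·4.2² = 46.2.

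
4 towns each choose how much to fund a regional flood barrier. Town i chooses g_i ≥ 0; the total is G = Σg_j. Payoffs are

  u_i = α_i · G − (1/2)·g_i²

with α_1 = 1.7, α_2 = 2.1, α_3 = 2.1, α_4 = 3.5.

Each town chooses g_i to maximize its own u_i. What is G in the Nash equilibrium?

9.4

Town i's FOC: ∂u_i/∂g_i = α_i − g_i = 0, so g_i* = α_i.
NE contributions = (1.7, 2.1, 2.1, 3.5); G = 9.4.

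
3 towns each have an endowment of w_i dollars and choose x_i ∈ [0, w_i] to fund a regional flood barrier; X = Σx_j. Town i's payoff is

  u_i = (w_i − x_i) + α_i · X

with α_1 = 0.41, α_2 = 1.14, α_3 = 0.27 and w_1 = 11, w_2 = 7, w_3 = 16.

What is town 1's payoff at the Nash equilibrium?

13.87

∂u_i/∂x_i = α_i − 1, so town i contributes w_i if α_i > 1, else 0.
α_i > 1 for i ∈ {2}; NE contributions (0, 7, 0), X = 7.
u_1 = (11 − 0) + 0.41·7 = 13.87.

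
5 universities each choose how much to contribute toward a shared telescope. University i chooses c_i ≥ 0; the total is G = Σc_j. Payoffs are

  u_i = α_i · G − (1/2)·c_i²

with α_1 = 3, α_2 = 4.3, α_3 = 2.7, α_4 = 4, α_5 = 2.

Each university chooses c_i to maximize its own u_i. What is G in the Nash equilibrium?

University i's FOC: ∂u_i/∂c_i = α_i − c_i = 0, so c_i* = α_i.
NE contributions = (3, 4.3, 2.7, 4, 2); G = 16.

16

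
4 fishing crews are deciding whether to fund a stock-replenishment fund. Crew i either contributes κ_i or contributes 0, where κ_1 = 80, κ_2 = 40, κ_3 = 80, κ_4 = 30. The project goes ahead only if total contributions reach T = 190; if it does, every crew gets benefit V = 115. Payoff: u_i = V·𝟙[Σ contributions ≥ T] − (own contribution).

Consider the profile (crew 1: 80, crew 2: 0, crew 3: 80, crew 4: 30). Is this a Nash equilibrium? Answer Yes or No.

Yes

Total = 190 ≥ 190: provided.
Crew 1 (pledges 80, payoff 35): dropping to 0 → total 110, payoff 0. No gain.
Crew 2 (pledges 0, payoff 115): pledging 40 → total 230, payoff 75. No gain.
Crew 3 (pledges 80, payoff 35): dropping to 0 → total 110, payoff 0. No gain.
Crew 4 (pledges 30, payoff 85): dropping to 0 → total 160, payoff 0. No gain.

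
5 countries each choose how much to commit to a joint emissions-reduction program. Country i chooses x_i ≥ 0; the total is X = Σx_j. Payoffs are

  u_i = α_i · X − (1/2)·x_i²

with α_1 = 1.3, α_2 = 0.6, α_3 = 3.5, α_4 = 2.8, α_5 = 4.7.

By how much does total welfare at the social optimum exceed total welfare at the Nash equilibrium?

271.73

Country i's FOC: ∂u_i/∂x_i = α_i − x_i = 0, so x_i* = α_i.
NE contributions = (1.3, 0.6, 3.5, 2.8, 4.7); X = 12.9.
W^NE = (Σα)·X − ½Σα_i² = 12.9² − ½·44.23 = 144.295.
Planner sets x_i = Σα_j = 12.9 for every i, so X^SO = 5·12.9 = 64.5.
W^SO = (Σα)·X^SO − ½·5·(Σα)² = (5/2)·12.9² = 416.025.
Deadweight loss = W^SO − W^NE = 271.73.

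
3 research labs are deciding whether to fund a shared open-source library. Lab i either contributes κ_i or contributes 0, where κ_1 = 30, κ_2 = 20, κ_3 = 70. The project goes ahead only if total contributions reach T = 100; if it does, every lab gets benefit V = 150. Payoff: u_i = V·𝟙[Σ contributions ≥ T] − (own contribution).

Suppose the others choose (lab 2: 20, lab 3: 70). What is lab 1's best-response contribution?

30

Others' total = 90. Contributing 30 brings total to 120 ≥ 100: gain V − κ_1 = 120.
Best response: 30.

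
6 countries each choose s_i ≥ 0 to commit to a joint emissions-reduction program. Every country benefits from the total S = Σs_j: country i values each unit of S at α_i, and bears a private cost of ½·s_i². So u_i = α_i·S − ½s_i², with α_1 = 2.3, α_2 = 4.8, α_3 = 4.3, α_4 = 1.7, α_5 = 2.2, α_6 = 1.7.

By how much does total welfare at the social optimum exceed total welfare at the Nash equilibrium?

Country i's FOC: ∂u_i/∂s_i = α_i − s_i = 0, so s_i* = α_i.
NE contributions = (2.3, 4.8, 4.3, 1.7, 2.2, 1.7); S = 17.
W^NE = (Σα)·S − ½Σα_i² = 17² − ½·57.44 = 260.28.
Planner sets s_i = Σα_j = 17 for every i, so S^SO = 6·17 = 102.
W^SO = (Σα)·S^SO − ½·6·(Σα)² = (6/2)·17² = 867.
Deadweight loss = W^SO − W^NE = 606.72.

606.72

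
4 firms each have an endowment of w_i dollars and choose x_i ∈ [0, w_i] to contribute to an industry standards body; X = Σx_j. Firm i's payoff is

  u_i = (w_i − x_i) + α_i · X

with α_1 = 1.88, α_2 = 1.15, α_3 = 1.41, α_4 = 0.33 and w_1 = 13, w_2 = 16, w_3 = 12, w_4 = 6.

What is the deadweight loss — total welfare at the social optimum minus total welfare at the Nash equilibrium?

22.62

∂u_i/∂x_i = α_i − 1, so firm i contributes w_i if α_i > 1, else 0.
α_i > 1 for i ∈ {1, 2, 3}; NE contributions (13, 16, 12, 0), X = 41.
W^NE = Σw_i − X^NE + (Σα_i)·X^NE = 47 + 3.77·41 = 201.57.
Planner: ∂(Σu_j)/∂x_i = Σα_j − 1 = 3.77 > 0, so everyone contributes w_i; X^SO = 47, W^SO = 47 + 3.77·47 = 224.19.
Deadweight loss = 22.62.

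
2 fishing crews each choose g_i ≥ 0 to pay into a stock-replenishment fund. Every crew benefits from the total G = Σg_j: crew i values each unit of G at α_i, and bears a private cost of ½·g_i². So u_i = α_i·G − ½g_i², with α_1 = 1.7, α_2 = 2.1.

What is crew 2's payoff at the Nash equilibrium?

Crew i's FOC: ∂u_i/∂g_i = α_i − g_i = 0, so g_i* = α_i.
NE contributions = (1.7, 2.1); G = 3.8.
u_2 = α_2·G − ½·(g_2)² = 2.1·3.8 − ½·2.1² = 5.775.

5.775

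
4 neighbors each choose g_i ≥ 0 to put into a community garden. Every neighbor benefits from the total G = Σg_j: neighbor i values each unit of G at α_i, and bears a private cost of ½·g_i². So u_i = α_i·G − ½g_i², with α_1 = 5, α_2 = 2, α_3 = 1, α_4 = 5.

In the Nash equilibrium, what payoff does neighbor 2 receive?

24

Neighbor i's FOC: ∂u_i/∂g_i = α_i − g_i = 0, so g_i* = α_i.
NE contributions = (5, 2, 1, 5); G = 13.
u_2 = α_2·G − ½·(g_2)² = 2·13 − ½·2² = 24.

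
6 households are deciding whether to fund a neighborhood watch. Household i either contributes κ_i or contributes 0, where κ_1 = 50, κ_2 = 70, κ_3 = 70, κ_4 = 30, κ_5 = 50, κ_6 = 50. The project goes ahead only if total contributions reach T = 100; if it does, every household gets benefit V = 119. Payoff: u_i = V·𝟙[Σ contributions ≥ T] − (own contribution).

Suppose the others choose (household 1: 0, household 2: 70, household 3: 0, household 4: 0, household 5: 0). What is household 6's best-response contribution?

Others' total = 70. Contributing 50 brings total to 120 ≥ 100: gain V − κ_6 = 69.
Best response: 50.

50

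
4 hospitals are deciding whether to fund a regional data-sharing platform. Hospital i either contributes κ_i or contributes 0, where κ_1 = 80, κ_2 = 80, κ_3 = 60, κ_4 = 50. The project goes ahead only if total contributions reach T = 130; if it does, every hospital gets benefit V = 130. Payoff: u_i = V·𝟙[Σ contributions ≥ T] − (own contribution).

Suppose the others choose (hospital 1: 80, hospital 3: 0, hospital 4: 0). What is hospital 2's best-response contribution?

80

Others' total = 80. Contributing 80 brings total to 160 ≥ 130: gain V − κ_2 = 50.
Best response: 80.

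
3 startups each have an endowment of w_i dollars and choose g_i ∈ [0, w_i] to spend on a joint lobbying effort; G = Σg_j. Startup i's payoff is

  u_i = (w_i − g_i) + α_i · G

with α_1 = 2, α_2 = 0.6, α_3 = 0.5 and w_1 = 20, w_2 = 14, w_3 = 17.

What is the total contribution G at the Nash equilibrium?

∂u_i/∂g_i = α_i − 1, so startup i contributes w_i if α_i > 1, else 0.
α_i > 1 for i ∈ {1}; NE contributions (20, 0, 0), G = 20.

20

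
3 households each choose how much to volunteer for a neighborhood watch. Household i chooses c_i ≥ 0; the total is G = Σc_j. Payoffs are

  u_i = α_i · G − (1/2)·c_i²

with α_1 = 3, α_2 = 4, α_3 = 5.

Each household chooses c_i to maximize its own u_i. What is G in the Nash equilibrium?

Household i's FOC: ∂u_i/∂c_i = α_i − c_i = 0, so c_i* = α_i.
NE contributions = (3, 4, 5); G = 12.

12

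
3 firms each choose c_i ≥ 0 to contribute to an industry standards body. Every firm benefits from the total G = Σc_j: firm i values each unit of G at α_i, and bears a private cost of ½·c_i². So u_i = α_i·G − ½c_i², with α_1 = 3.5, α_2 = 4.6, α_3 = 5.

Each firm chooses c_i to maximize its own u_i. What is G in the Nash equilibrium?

13.1

Firm i's FOC: ∂u_i/∂c_i = α_i − c_i = 0, so c_i* = α_i.
NE contributions = (3.5, 4.6, 5); G = 13.1.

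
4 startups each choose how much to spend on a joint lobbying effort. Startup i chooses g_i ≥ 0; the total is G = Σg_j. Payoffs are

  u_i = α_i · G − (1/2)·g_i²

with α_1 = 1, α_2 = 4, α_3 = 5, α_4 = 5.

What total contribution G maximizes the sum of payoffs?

60

Planner FOC: ∂(Σu_j)/∂g_i = (Σα_j) − g_i = 0, so g_i^SO = Σα_j = 15 for every i; G^SO = 60.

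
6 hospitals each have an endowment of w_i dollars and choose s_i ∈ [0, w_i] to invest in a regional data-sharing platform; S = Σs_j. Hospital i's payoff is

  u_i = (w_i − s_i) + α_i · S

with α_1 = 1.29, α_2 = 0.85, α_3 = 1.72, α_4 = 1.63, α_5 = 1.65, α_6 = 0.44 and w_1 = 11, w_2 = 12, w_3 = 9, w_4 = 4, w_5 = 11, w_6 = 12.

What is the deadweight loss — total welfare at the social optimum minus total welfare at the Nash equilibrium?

∂u_i/∂s_i = α_i − 1, so hospital i contributes w_i if α_i > 1, else 0.
α_i > 1 for i ∈ {1, 3, 4, 5}; NE contributions (11, 0, 9, 4, 11, 0), S = 35.
W^NE = Σw_i − S^NE + (Σα_i)·S^NE = 59 + 6.58·35 = 289.3.
Planner: ∂(Σu_j)/∂s_i = Σα_j − 1 = 6.58 > 0, so everyone contributes w_i; S^SO = 59, W^SO = 59 + 6.58·59 = 447.22.
Deadweight loss = 157.92.

157.92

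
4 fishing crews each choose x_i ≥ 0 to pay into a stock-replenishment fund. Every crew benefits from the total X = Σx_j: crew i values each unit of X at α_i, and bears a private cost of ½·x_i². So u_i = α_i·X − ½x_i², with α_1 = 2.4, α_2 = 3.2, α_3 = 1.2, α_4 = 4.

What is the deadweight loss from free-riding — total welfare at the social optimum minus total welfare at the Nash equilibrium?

133.36

Crew i's FOC: ∂u_i/∂x_i = α_i − x_i = 0, so x_i* = α_i.
NE contributions = (2.4, 3.2, 1.2, 4); X = 10.8.
W^NE = (Σα)·X − ½Σα_i² = 10.8² − ½·33.44 = 99.92.
Planner sets x_i = Σα_j = 10.8 for every i, so X^SO = 4·10.8 = 43.2.
W^SO = (Σα)·X^SO − ½·4·(Σα)² = (4/2)·10.8² = 233.28.
Deadweight loss = W^SO − W^NE = 133.36.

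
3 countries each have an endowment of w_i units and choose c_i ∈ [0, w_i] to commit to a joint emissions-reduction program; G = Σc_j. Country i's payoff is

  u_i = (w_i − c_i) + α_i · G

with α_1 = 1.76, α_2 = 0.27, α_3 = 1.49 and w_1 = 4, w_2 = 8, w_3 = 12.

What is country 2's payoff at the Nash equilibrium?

12.32

∂u_i/∂c_i = α_i − 1, so country i contributes w_i if α_i > 1, else 0.
α_i > 1 for i ∈ {1, 3}; NE contributions (4, 0, 12), G = 16.
u_2 = (8 − 0) + 0.27·16 = 12.32.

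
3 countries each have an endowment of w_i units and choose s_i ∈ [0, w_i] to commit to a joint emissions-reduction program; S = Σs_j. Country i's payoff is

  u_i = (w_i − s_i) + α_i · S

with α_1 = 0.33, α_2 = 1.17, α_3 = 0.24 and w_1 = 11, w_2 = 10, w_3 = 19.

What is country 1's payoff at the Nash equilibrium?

∂u_i/∂s_i = α_i − 1, so country i contributes w_i if α_i > 1, else 0.
α_i > 1 for i ∈ {2}; NE contributions (0, 10, 0), S = 10.
u_1 = (11 − 0) + 0.33·10 = 14.3.

14.3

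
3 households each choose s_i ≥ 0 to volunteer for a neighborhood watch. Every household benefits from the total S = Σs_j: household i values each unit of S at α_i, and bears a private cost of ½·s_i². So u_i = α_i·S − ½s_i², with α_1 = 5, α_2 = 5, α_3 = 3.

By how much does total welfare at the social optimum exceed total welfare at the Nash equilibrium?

114

Household i's FOC: ∂u_i/∂s_i = α_i − s_i = 0, so s_i* = α_i.
NE contributions = (5, 5, 3); S = 13.
W^NE = (Σα)·S − ½Σα_i² = 13² − ½·59 = 139.5.
Planner sets s_i = Σα_j = 13 for every i, so S^SO = 3·13 = 39.
W^SO = (Σα)·S^SO − ½·3·(Σα)² = (3/2)·13² = 253.5.
Deadweight loss = W^SO − W^NE = 114.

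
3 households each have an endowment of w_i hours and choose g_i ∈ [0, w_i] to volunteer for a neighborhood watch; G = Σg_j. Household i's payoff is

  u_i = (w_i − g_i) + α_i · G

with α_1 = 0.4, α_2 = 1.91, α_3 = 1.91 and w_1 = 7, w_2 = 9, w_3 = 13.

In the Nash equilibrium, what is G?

22

∂u_i/∂g_i = α_i − 1, so household i contributes w_i if α_i > 1, else 0.
α_i > 1 for i ∈ {2, 3}; NE contributions (0, 9, 13), G = 22.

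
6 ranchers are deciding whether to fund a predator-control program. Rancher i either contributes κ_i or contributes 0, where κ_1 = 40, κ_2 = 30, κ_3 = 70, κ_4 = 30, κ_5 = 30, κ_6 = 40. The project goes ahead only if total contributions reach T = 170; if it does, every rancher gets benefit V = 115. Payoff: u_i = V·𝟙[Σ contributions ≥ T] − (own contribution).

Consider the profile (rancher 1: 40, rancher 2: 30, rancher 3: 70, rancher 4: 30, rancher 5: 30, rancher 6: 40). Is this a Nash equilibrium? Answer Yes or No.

Total = 240 ≥ 170: provided.
Rancher 1 (pledges 40, payoff 75): dropping to 0 → total 200, payoff 115. Profitable deviation.

No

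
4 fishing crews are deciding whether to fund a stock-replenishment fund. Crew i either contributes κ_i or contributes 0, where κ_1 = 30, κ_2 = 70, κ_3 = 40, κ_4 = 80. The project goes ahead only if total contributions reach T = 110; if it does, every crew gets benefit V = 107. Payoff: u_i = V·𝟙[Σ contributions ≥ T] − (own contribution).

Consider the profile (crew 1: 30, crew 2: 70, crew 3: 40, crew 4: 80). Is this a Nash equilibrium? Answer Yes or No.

No

Total = 220 ≥ 110: provided.
Crew 1 (pledges 30, payoff 77): dropping to 0 → total 190, payoff 107. Profitable deviation.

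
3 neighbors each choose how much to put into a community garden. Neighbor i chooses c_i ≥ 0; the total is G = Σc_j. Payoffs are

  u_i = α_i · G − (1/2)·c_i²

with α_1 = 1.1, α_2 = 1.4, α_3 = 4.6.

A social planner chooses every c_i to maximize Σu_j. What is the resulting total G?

21.3

Planner FOC: ∂(Σu_j)/∂c_i = (Σα_j) − c_i = 0, so c_i^SO = Σα_j = 7.1 for every i; G^SO = 21.3.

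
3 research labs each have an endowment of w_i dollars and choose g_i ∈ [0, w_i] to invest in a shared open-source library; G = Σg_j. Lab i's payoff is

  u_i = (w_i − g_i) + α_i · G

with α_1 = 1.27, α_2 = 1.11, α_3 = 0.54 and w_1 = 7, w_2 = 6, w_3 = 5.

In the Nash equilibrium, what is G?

∂u_i/∂g_i = α_i − 1, so lab i contributes w_i if α_i > 1, else 0.
α_i > 1 for i ∈ {1, 2}; NE contributions (7, 6, 0), G = 13.

13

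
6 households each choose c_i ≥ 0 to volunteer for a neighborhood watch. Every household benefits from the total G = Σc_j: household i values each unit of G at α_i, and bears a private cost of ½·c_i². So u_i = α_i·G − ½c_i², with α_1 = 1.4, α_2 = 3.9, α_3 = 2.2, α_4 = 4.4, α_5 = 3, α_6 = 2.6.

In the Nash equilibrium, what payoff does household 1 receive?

Household i's FOC: ∂u_i/∂c_i = α_i − c_i = 0, so c_i* = α_i.
NE contributions = (1.4, 3.9, 2.2, 4.4, 3, 2.6); G = 17.5.
u_1 = α_1·G − ½·(c_1)² = 1.4·17.5 − ½·1.4² = 23.52.

23.52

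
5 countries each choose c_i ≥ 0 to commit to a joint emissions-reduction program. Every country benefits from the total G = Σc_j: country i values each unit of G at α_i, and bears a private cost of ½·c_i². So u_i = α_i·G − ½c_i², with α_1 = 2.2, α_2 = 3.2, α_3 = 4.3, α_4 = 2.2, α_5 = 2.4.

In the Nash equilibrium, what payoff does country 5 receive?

31.44

Country i's FOC: ∂u_i/∂c_i = α_i − c_i = 0, so c_i* = α_i.
NE contributions = (2.2, 3.2, 4.3, 2.2, 2.4); G = 14.3.
u_5 = α_5·G − ½·(c_5)² = 2.4·14.3 − ½·2.4² = 31.44.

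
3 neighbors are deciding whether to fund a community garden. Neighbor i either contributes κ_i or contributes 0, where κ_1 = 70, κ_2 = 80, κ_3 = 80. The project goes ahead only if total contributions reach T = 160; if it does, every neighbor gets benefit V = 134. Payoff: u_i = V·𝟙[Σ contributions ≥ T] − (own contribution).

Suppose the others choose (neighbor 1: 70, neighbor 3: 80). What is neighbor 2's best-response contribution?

Others' total = 150. Contributing 80 brings total to 230 ≥ 160: gain V − κ_2 = 54.
Best response: 80.

80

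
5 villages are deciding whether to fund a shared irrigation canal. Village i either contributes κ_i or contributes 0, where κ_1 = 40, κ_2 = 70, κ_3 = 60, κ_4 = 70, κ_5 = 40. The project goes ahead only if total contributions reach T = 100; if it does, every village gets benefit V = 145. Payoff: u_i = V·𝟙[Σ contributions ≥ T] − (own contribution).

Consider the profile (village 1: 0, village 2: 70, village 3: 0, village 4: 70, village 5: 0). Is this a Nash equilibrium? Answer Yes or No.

Yes

Total = 140 ≥ 100: provided.
Village 1 (pledges 0, payoff 145): pledging 40 → total 180, payoff 105. No gain.
Village 2 (pledges 70, payoff 75): dropping to 0 → total 70, payoff 0. No gain.
Village 3 (pledges 0, payoff 145): pledging 60 → total 200, payoff 85. No gain.
Village 4 (pledges 70, payoff 75): dropping to 0 → total 70, payoff 0. No gain.
Village 5 (pledges 0, payoff 145): pledging 40 → total 180, payoff 105. No gain.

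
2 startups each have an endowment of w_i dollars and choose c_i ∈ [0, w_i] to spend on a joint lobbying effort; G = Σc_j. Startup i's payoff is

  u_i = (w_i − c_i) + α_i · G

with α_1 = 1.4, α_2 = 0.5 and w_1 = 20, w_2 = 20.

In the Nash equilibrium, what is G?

∂u_i/∂c_i = α_i − 1, so startup i contributes w_i if α_i > 1, else 0.
α_i > 1 for i ∈ {1}; NE contributions (20, 0), G = 20.

20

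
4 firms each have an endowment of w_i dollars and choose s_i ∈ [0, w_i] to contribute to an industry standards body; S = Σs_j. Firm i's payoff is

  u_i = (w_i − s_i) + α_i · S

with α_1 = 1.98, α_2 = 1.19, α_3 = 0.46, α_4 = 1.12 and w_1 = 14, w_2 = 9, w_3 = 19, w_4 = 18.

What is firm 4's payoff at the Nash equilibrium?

45.92

∂u_i/∂s_i = α_i − 1, so firm i contributes w_i if α_i > 1, else 0.
α_i > 1 for i ∈ {1, 2, 4}; NE contributions (14, 9, 0, 18), S = 41.
u_4 = (18 − 18) + 1.12·41 = 45.92.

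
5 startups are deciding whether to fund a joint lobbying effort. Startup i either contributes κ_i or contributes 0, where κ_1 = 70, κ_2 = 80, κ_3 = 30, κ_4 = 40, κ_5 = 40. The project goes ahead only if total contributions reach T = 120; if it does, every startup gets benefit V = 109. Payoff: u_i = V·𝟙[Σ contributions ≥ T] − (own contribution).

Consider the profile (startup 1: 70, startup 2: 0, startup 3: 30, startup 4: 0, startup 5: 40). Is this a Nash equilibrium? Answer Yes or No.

Total = 140 ≥ 120: provided.
Startup 1 (pledges 70, payoff 39): dropping to 0 → total 70, payoff 0. No gain.
Startup 2 (pledges 0, payoff 109): pledging 80 → total 220, payoff 29. No gain.
Startup 3 (pledges 30, payoff 79): dropping to 0 → total 110, payoff 0. No gain.
Startup 4 (pledges 0, payoff 109): pledging 40 → total 180, payoff 69. No gain.
Startup 5 (pledges 40, payoff 69): dropping to 0 → total 100, payoff 0. No gain.

Yes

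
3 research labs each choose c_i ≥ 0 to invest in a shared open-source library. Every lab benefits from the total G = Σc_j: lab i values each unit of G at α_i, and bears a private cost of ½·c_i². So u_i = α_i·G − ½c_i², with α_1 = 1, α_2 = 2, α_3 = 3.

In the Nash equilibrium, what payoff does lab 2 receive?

10

Lab i's FOC: ∂u_i/∂c_i = α_i − c_i = 0, so c_i* = α_i.
NE contributions = (1, 2, 3); G = 6.
u_2 = α_2·G − ½·(c_2)² = 2·6 − ½·2² = 10.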